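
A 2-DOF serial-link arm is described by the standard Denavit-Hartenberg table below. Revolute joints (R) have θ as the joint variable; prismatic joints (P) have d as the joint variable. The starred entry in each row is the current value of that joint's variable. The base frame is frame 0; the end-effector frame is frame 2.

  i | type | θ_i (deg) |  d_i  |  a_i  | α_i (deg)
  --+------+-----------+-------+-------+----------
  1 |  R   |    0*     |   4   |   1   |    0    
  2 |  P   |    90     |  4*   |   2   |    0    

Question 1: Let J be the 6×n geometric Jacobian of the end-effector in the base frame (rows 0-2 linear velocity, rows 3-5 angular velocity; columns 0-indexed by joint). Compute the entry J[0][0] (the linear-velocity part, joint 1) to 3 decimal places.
-2.000

axis z_0 = ẑ; lever o_n−o_0 = (1.0000,2.0000,8.0000)
cross product → J_v[:, 0] = (-2.0000,1.0000,0.0000)
J_ω[:, 0] = z_0
entry J[0][0] = -2.0000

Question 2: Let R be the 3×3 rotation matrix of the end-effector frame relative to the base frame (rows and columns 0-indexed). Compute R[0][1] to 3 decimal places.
-1.000

End-effector y-axis (col 1 of R) = (-1.0000,0.0000,0.0000)
R[0][1] = -1.0000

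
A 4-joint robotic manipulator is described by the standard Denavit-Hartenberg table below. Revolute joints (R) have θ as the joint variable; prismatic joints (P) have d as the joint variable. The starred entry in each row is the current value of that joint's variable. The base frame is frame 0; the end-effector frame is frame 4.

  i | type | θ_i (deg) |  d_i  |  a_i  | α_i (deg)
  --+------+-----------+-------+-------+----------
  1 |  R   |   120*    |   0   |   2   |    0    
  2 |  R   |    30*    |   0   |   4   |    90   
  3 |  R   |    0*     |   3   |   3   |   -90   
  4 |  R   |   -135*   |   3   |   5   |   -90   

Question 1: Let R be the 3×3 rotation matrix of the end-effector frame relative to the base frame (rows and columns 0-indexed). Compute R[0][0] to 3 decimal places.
0.966

End-effector x-axis (col 0 of R) = (0.9659,0.2588,0.0000)
R[0][0] = 0.9659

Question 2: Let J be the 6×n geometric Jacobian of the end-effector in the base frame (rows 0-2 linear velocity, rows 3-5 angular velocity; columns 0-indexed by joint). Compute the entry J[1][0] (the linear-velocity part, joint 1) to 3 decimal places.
-0.733

axis z_0 = ẑ; lever o_n−o_0 = (-0.7325,9.1242,3.0000)
cross product → J_v[:, 0] = (-9.1242,-0.7325,0.0000)
J_ω[:, 0] = z_0
entry J[1][0] = -0.7325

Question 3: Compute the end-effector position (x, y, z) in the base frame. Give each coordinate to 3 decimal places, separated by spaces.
-0.733 9.124 3.000

after link 1: o_1 = (-1.0000, 1.7321, 0.0000)
after link 2: o_2 = (-4.4641, 3.7321, 0.0000)
after link 3: o_3 = (-5.5622, 7.8301, 0.0000)
after link 4: o_4 = (-0.7325, 9.1242, 3.0000)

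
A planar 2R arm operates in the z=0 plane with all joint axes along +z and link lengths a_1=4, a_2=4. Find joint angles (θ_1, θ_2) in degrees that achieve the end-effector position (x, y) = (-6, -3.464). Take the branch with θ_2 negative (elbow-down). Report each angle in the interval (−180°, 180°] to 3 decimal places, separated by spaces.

-120.000 -60.001

cos θ_2 = (47.9993−4²−4²)/(2·4·4) = 0.5000; θ_2 = -60.0015° (elbow-down)
β = atan2(-3.4640,-6.0000) = -150.0007°; ψ = atan2(-3.4642,5.9999) = -30.0007°
θ_1 = β − ψ = -120.0000°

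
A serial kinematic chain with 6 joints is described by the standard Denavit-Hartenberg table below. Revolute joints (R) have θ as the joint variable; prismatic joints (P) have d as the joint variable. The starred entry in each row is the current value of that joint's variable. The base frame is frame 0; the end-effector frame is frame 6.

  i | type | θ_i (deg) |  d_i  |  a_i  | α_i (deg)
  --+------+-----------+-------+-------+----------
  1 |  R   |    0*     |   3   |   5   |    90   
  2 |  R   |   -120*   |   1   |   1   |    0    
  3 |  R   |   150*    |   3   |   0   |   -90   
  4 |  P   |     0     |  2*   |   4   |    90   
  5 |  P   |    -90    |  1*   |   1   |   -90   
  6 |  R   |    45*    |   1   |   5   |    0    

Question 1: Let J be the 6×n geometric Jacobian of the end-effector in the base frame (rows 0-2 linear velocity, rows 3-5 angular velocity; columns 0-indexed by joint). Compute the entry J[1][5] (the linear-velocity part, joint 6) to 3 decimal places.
axis z_5 = (0.8660,-0.0000,0.5000); lever o_n−o_5 = (2.6338,3.5355,-2.5619)
cross product → J_v[:, 5] = (-1.7678,3.5355,3.0619)
J_ω[:, 5] = z_5
entry J[1][5] = 3.5355

3.536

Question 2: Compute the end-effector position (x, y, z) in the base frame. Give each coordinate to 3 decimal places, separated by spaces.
after link 1: o_1 = (5.0000, 0.0000, 3.0000)
after link 2: o_2 = (4.5000, -1.0000, 2.1340)
after link 3: o_3 = (4.5000, -4.0000, 2.1340)
after link 4: o_4 = (6.9641, -4.0000, 5.8660)
after link 5: o_5 = (7.4641, -5.0000, 5.0000)
after link 6: o_6 = (10.0979, -1.4645, 2.4381)

10.098 -1.464 2.438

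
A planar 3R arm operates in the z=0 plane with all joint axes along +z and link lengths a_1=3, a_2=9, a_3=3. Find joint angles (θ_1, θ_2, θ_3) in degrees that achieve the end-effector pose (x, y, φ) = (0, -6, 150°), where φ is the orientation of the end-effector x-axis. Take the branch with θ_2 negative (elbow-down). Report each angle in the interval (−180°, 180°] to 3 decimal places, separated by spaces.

wrist centre = target − a_3·(cos φ, sin φ) = (2.5981, -7.5000)
cos θ_2 = (63.0000−3²−9²)/(2·3·9) = -0.5000; θ_2 = -120.0000° (elbow-down)
β = atan2(-7.5000,2.5981) = -70.8934°; ψ = atan2(-7.7942,-1.5000) = -100.8934°
θ_1 = β − ψ = 30.0000°
θ_3 = φ − θ_1 − θ_2 = -120.0000° (wrapped to (-180°,180°])

30.000 -120.000 -120.000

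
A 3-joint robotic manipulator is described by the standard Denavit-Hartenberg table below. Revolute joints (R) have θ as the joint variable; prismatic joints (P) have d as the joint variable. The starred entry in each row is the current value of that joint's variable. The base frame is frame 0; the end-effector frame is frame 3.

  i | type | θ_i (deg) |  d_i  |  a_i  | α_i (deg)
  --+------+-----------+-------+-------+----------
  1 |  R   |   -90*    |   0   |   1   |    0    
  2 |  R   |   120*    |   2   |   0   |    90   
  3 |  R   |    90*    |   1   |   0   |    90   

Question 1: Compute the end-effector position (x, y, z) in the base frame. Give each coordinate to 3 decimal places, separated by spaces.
after link 1: o_1 = (0.0000, -1.0000, 0.0000)
after link 2: o_2 = (0.0000, -1.0000, 2.0000)
after link 3: o_3 = (0.5000, -1.8660, 2.0000)

0.500 -1.866 2.000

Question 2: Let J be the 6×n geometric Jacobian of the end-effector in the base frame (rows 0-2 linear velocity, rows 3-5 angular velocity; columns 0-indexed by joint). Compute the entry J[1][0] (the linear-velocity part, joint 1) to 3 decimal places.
0.500

axis z_0 = ẑ; lever o_n−o_0 = (0.5000,-1.8660,2.0000)
cross product → J_v[:, 0] = (1.8660,0.5000,-0.0000)
J_ω[:, 0] = z_0
entry J[1][0] = 0.5000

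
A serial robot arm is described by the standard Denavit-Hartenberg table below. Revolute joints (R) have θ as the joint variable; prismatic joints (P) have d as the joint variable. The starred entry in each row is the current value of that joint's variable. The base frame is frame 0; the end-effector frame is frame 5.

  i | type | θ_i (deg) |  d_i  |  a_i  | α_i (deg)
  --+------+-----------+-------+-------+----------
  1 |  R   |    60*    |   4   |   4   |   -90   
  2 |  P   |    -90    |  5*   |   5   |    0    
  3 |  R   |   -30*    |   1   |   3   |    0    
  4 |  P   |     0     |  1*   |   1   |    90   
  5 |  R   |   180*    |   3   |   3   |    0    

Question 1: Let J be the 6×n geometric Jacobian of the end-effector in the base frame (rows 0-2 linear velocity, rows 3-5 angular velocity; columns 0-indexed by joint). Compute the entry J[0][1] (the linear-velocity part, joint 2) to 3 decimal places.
-0.866

prismatic axis z_1 = (-0.8660,0.5000,0.0000)
J_v[:, 1] = z_1; J_ω[:, 1] = (0,0,0)
entry J[0][1] = -0.8660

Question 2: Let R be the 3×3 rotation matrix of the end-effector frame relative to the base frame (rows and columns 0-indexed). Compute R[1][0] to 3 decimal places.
End-effector x-axis (col 0 of R) = (0.2500,0.4330,-0.8660)
R[1][0] = 0.4330

0.433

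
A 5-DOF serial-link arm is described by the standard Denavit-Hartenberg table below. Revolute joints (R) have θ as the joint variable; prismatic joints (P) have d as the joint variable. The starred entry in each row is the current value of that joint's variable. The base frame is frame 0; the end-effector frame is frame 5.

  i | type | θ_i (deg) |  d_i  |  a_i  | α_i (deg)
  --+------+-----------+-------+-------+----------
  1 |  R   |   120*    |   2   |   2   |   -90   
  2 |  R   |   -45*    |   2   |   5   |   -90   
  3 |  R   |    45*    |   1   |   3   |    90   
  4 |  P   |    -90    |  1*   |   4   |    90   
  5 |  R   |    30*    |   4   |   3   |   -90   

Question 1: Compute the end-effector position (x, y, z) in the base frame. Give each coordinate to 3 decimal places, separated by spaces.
-5.039 -0.222 10.244

after link 1: o_1 = (-1.0000, 1.7321, 2.0000)
after link 2: o_2 = (-4.4998, 3.7939, 5.5355)
after link 3: o_3 = (-3.7663, 6.7660, 6.3284)
after link 4: o_4 = (-3.2144, 4.3960, 9.6569)
after link 5: o_5 = (-5.0389, -0.2221, 10.2440)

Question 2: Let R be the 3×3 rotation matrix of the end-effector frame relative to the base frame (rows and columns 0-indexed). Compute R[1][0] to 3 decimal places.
End-effector x-axis (col 0 of R) = (-0.1250,-0.4906,0.8624)
R[1][0] = -0.4906

-0.491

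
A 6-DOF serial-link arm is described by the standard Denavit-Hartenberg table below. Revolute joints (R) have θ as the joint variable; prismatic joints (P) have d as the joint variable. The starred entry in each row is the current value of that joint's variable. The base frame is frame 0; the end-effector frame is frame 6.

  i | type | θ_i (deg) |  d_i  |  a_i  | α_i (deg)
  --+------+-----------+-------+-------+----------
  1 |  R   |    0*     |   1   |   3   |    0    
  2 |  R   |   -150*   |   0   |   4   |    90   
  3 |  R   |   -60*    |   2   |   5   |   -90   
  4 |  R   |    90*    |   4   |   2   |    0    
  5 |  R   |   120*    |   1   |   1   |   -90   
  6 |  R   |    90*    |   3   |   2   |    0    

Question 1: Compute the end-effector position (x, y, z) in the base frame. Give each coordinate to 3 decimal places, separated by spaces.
-6.703 -2.025 -2.379

after link 1: o_1 = (3.0000, 0.0000, 1.0000)
after link 2: o_2 = (-0.4641, -2.0000, 1.0000)
after link 3: o_3 = (-3.6292, -1.5179, -3.3301)
after link 4: o_4 = (-5.6292, -4.9821, -1.3301)
after link 5: o_5 = (-6.2542, -4.7655, -0.0801)
after link 6: o_6 = (-6.7027, -2.0245, -2.3792)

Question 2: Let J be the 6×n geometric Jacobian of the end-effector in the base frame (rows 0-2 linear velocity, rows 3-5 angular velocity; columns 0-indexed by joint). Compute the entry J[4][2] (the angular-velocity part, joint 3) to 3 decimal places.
0.866

axis z_2 = (-0.5000,0.8660,0.0000); lever o_n−o_2 = (-6.2386,-0.0245,-3.3792)
cross product → J_v[:, 2] = (-2.9264,-1.6896,5.4151)
J_ω[:, 2] = z_2
entry J[4][2] = 0.8660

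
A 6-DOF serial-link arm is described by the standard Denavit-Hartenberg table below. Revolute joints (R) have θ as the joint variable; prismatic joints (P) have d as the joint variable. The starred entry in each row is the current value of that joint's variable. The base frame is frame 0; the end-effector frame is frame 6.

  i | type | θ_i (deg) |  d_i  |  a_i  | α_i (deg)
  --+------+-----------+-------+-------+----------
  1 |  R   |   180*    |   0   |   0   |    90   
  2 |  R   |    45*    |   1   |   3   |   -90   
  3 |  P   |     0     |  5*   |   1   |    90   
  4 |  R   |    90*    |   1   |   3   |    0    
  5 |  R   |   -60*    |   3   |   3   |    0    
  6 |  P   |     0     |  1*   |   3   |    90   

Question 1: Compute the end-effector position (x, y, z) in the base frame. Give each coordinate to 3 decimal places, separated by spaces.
after link 1: o_1 = (0.0000, 0.0000, 0.0000)
after link 2: o_2 = (-2.1213, 1.0000, 2.1213)
after link 3: o_3 = (0.7071, 1.0000, 6.3640)
after link 4: o_4 = (2.8284, 2.0000, 8.4853)
after link 5: o_5 = (2.0520, 5.0000, 11.3831)
after link 6: o_6 = (1.2755, 6.0000, 14.2808)

1.276 6.000 14.281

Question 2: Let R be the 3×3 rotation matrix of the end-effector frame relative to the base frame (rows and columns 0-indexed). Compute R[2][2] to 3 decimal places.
End-effector z-axis (col 2 of R) = (-0.9659,0.0000,-0.2588)
R[2][2] = -0.2588

-0.259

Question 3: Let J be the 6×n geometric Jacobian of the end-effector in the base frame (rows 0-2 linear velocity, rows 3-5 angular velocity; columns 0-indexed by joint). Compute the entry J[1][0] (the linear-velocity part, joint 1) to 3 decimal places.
1.276

axis z_0 = ẑ; lever o_n−o_0 = (1.2755,6.0000,14.2808)
cross product → J_v[:, 0] = (-6.0000,1.2755,0.0000)
J_ω[:, 0] = z_0
entry J[1][0] = 1.2755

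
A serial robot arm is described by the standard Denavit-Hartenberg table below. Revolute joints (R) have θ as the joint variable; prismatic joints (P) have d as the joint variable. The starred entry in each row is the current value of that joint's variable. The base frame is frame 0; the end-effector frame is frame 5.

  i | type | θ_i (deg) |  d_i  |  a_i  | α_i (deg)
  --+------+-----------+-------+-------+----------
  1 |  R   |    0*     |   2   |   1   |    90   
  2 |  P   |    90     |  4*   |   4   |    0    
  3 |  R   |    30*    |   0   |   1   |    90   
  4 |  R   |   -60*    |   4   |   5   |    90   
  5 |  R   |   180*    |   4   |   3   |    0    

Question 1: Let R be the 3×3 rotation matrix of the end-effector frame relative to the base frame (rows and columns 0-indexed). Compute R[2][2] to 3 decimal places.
-0.750

End-effector z-axis (col 2 of R) = (0.4330,0.5000,-0.7500)
R[2][2] = -0.7500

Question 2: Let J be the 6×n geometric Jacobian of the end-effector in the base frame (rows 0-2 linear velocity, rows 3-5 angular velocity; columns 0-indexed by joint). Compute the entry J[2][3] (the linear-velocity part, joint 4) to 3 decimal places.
axis z_3 = (0.8660,-0.0000,0.5000); lever o_n−o_3 = (4.6962,3.7321,-0.1340)
cross product → J_v[:, 3] = (-1.8660,2.4641,3.2321)
J_ω[:, 3] = z_3
entry J[2][3] = 3.2321

3.232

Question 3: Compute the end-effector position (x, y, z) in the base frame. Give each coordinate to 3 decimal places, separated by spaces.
5.196 -0.268 6.732

after link 1: o_1 = (1.0000, 0.0000, 2.0000)
after link 2: o_2 = (1.0000, -4.0000, 6.0000)
after link 3: o_3 = (0.5000, -4.0000, 6.8660)
after link 4: o_4 = (2.7141, 0.3301, 11.0311)
after link 5: o_5 = (5.1962, -0.2679, 6.7321)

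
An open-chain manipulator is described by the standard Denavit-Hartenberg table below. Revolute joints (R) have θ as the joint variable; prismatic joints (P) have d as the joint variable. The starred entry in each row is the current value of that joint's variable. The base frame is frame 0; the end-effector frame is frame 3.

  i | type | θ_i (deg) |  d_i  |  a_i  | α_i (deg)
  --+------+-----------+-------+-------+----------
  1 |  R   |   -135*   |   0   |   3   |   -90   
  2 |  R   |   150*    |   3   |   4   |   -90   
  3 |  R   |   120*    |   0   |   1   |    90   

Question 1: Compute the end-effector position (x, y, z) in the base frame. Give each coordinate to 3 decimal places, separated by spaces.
after link 1: o_1 = (-2.1213, -2.1213, 0.0000)
after link 2: o_2 = (2.4495, -1.7932, -2.0000)
after link 3: o_3 = (1.5309, -1.4870, -1.7500)

1.531 -1.487 -1.750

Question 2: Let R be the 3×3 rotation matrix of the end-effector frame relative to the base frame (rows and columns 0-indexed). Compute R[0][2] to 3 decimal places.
End-effector z-axis (col 2 of R) = (0.1768,0.8839,-0.4330)
R[0][2] = 0.1768

0.177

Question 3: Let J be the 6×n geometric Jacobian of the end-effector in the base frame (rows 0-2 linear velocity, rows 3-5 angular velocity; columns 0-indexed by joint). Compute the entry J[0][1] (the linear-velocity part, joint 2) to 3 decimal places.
axis z_1 = (0.7071,-0.7071,0.0000); lever o_n−o_1 = (3.6523,0.6344,-1.7500)
cross product → J_v[:, 1] = (1.2374,1.2374,3.0311)
J_ω[:, 1] = z_1
entry J[0][1] = 1.2374

1.237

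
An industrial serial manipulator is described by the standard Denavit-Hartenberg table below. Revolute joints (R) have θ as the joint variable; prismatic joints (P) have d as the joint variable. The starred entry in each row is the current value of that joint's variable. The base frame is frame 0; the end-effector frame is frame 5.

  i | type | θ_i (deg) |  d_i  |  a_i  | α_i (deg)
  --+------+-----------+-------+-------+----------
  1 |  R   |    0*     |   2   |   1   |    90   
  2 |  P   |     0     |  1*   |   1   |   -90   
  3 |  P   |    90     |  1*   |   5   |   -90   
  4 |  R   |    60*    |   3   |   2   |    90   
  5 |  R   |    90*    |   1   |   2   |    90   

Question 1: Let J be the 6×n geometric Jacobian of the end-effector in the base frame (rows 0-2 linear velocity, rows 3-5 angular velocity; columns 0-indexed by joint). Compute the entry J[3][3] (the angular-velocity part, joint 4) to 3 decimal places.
-1.000

axis z_3 = (-1.0000,0.0000,0.0000); lever o_n−o_3 = (-5.0000,1.8660,-1.2321)
cross product → J_v[:, 3] = (-0.0000,-1.2321,-1.8660)
J_ω[:, 3] = z_3
entry J[3][3] = -1.0000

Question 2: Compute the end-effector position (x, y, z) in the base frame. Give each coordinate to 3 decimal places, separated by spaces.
after link 1: o_1 = (1.0000, 0.0000, 2.0000)
after link 2: o_2 = (2.0000, -1.0000, 2.0000)
after link 3: o_3 = (2.0000, 4.0000, 3.0000)
after link 4: o_4 = (-1.0000, 5.0000, 1.2679)
after link 5: o_5 = (-3.0000, 5.8660, 1.7679)

-3.000 5.866 1.768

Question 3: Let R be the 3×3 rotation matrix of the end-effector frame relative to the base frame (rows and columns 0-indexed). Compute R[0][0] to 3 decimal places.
End-effector x-axis (col 0 of R) = (-1.0000,0.0000,-0.0000)
R[0][0] = -1.0000

-1.000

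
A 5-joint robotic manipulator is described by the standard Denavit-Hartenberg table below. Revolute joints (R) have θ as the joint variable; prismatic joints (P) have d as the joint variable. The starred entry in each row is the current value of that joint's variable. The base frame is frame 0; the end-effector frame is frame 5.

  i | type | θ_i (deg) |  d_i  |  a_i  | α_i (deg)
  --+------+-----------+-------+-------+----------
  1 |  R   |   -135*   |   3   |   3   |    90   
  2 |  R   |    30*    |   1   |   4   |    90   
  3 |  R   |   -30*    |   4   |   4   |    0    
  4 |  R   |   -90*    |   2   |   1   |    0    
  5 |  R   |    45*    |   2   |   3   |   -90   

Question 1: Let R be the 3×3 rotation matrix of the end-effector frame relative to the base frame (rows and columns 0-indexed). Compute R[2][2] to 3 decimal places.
End-effector z-axis (col 2 of R) = (-0.7745,-0.4085,0.4830)
R[2][2] = 0.4830

0.483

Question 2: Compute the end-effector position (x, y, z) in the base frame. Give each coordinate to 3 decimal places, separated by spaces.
after link 1: o_1 = (-2.1213, -2.1213, 3.0000)
after link 2: o_2 = (-5.2779, -3.8637, 5.0000)
after link 3: o_3 = (-7.3992, -8.8135, 3.2679)
after link 4: o_4 = (-7.1878, -9.8267, 1.2859)
after link 5: o_5 = (-6.3213, -13.0584, -0.0579)

-6.321 -13.058 -0.058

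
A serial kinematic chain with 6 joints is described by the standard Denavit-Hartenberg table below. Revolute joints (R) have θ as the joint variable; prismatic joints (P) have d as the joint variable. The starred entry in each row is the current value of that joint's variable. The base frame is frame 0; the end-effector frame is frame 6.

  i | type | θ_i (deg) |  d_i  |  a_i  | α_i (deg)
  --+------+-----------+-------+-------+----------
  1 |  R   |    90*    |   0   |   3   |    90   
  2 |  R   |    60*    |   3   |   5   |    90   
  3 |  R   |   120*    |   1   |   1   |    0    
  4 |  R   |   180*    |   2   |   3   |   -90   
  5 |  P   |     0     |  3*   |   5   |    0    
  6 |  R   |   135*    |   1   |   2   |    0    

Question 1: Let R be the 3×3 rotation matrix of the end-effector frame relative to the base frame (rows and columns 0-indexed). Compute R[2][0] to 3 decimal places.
0.047

End-effector x-axis (col 0 of R) = (0.6124,-0.7891,0.0474)
R[2][0] = 0.0474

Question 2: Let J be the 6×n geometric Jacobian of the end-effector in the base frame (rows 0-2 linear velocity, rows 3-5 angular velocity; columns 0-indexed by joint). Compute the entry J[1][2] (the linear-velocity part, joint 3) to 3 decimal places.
1.419

axis z_2 = (0.0000,0.8660,-0.5000); lever o_n−o_2 = (-2.8374,4.5018,4.6258)
cross product → J_v[:, 2] = (6.2570,1.4187,2.4573)
J_ω[:, 2] = z_2
entry J[1][2] = 1.4187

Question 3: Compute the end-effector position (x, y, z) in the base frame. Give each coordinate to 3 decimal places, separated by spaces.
after link 1: o_1 = (0.0000, 3.0000, 0.0000)
after link 2: o_2 = (3.0000, 5.5000, 4.3301)
after link 3: o_3 = (3.8660, 6.1160, 3.3971)
after link 4: o_4 = (1.2679, 8.5981, 3.6962)
after link 5: o_5 = (-1.5622, 11.1471, 8.1112)
after link 6: o_6 = (0.1626, 10.0018, 8.9560)

0.163 10.002 8.956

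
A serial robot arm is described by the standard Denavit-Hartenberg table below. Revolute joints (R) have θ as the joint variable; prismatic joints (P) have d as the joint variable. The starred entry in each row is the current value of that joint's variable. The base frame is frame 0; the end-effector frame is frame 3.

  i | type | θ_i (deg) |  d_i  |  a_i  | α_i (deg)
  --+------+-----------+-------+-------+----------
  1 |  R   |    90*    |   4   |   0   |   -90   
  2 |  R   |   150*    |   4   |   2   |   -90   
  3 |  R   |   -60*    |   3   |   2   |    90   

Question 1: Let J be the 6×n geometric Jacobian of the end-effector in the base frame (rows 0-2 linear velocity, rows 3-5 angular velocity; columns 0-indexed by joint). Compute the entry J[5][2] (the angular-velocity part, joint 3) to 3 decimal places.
0.866

axis z_2 = (-0.0000,-0.5000,0.8660); lever o_n−o_2 = (-1.7321,-2.3660,2.0981)
cross product → J_v[:, 2] = (1.0000,-1.5000,-0.8660)
J_ω[:, 2] = z_2
entry J[5][2] = 0.8660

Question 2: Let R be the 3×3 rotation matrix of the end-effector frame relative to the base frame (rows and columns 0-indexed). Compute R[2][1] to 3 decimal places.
End-effector y-axis (col 1 of R) = (-0.0000,-0.5000,0.8660)
R[2][1] = 0.8660

0.866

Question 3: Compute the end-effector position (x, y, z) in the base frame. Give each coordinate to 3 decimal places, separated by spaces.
-5.732 -4.098 5.098

after link 1: o_1 = (0.0000, 0.0000, 4.0000)
after link 2: o_2 = (-4.0000, -1.7321, 3.0000)
after link 3: o_3 = (-5.7321, -4.0981, 5.0981)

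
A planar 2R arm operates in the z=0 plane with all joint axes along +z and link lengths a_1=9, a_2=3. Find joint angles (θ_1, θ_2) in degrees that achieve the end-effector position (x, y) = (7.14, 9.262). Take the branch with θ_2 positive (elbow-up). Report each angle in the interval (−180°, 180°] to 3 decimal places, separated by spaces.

cos θ_2 = (136.7642−9²−3²)/(2·9·3) = 0.8660; θ_2 = 30.0024° (elbow-up)
β = atan2(9.2620,7.1400) = 52.3717°; ψ = atan2(1.5001,11.5980) = 7.3698°
θ_1 = β − ψ = 45.0018°

45.002 30.002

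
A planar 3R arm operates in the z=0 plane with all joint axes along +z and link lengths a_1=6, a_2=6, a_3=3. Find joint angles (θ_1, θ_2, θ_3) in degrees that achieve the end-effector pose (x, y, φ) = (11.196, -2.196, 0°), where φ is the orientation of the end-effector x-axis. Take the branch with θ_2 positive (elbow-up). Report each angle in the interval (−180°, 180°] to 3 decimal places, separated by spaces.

-60.001 90.003 -30.002

wrist centre = target − a_3·(cos φ, sin φ) = (8.1960, -2.1960)
cos θ_2 = (71.9968−6²−6²)/(2·6·6) = -0.0000; θ_2 = 90.0025° (elbow-up)
β = atan2(-2.1960,8.1960) = -14.9993°; ψ = atan2(6.0000,5.9997) = 45.0013°
θ_1 = β − ψ = -60.0005°
θ_3 = φ − θ_1 − θ_2 = -30.0020° (wrapped to (-180°,180°])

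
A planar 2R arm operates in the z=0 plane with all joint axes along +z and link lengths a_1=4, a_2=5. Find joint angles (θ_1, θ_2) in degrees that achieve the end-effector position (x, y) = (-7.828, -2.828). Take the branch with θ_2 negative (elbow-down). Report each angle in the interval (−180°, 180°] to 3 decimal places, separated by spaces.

cos θ_2 = (69.2752−4²−5²)/(2·4·5) = 0.7069; θ_2 = -45.0184° (elbow-down)
β = atan2(-2.8280,-7.8280) = -160.1369°; ψ = atan2(-3.5367,7.5344) = -25.1455°
θ_1 = β − ψ = -134.9913°

-134.991 -45.018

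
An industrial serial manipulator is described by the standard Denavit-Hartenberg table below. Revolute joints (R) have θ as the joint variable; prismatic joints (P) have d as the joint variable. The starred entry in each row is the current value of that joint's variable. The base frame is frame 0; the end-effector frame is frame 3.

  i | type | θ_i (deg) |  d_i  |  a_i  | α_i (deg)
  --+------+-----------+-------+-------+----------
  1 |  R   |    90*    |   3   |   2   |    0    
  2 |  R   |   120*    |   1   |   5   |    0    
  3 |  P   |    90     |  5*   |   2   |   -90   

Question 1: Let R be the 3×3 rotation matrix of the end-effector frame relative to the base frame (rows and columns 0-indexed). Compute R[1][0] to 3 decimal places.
-0.866

End-effector x-axis (col 0 of R) = (0.5000,-0.8660,0.0000)
R[1][0] = -0.8660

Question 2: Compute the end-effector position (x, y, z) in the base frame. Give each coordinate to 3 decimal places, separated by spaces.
-3.330 -2.232 9.000

after link 1: o_1 = (0.0000, 2.0000, 3.0000)
after link 2: o_2 = (-4.3301, -0.5000, 4.0000)
after link 3: o_3 = (-3.3301, -2.2321, 9.0000)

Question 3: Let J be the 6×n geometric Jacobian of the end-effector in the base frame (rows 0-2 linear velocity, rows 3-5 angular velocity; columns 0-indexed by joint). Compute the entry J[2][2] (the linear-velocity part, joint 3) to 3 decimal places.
1.000

prismatic axis z_2 = (0.0000,0.0000,1.0000)
J_v[:, 2] = z_2; J_ω[:, 2] = (0,0,0)
entry J[2][2] = 1.0000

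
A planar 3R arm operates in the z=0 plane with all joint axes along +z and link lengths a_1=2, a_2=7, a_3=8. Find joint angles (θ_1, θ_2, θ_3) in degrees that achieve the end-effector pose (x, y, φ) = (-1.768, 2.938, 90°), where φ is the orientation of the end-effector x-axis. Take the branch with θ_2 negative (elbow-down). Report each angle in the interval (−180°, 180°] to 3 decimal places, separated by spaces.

30.007 -150.007 -150.001

wrist centre = target − a_3·(cos φ, sin φ) = (-1.7680, -5.0620)
cos θ_2 = (28.7497−2²−7²)/(2·2·7) = -0.8661; θ_2 = -150.0066° (elbow-down)
β = atan2(-5.0620,-1.7680) = -109.2527°; ψ = atan2(-3.4993,-4.0626) = -139.2601°
θ_1 = β − ψ = 30.0074°
θ_3 = φ − θ_1 − θ_2 = -150.0007° (wrapped to (-180°,180°])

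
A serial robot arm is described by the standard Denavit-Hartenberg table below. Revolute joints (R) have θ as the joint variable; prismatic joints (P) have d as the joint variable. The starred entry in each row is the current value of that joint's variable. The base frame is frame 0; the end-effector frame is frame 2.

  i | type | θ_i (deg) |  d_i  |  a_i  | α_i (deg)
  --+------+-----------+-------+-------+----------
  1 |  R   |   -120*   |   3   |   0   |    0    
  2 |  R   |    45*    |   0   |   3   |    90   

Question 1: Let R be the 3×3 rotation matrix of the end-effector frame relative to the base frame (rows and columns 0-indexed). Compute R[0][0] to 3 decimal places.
0.259

End-effector x-axis (col 0 of R) = (0.2588,-0.9659,0.0000)
R[0][0] = 0.2588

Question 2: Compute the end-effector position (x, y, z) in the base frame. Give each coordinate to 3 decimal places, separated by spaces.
after link 1: o_1 = (0.0000, 0.0000, 3.0000)
after link 2: o_2 = (0.7765, -2.8978, 3.0000)

0.776 -2.898 3.000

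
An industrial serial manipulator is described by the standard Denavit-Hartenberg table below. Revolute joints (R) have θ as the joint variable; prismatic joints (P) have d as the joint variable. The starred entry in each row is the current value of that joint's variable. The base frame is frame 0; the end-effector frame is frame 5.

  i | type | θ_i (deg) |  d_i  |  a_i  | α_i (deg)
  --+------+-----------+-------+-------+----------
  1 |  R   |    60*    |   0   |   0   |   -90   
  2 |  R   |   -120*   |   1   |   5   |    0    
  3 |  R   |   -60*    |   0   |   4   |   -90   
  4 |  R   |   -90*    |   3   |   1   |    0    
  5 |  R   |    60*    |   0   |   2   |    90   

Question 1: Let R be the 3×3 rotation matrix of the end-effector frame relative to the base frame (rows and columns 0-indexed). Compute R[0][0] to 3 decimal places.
End-effector x-axis (col 0 of R) = (-0.8660,-0.5000,0.0000)
R[0][0] = -0.8660

-0.866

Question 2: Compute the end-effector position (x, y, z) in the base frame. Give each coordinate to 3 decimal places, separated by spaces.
after link 1: o_1 = (0.0000, 0.0000, 0.0000)
after link 2: o_2 = (-2.1160, -1.6651, 4.3301)
after link 3: o_3 = (-4.1160, -5.1292, 4.3301)
after link 4: o_4 = (-4.9821, -4.6292, 7.3301)
after link 5: o_5 = (-6.7141, -5.6292, 7.3301)

-6.714 -5.629 7.330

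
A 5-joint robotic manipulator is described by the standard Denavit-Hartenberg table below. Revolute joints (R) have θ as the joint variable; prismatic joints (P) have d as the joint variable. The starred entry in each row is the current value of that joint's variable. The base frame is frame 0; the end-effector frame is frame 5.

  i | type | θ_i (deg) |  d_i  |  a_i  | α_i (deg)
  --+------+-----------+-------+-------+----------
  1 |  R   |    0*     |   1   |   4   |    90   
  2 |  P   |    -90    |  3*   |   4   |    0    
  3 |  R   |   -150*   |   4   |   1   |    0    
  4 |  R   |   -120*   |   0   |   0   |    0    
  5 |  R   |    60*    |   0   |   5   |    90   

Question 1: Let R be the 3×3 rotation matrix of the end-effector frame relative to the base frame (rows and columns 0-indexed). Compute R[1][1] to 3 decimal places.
-1.000

End-effector y-axis (col 1 of R) = (-0.0000,-1.0000,0.0000)
R[1][1] = -1.0000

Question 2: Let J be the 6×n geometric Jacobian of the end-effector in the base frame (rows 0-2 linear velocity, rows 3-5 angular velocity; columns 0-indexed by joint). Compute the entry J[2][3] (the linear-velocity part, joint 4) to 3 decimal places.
axis z_3 = (0.0000,-1.0000,0.0000); lever o_n−o_3 = (2.5000,0.0000,4.3301)
cross product → J_v[:, 3] = (-4.3301,0.0000,2.5000)
J_ω[:, 3] = z_3
entry J[2][3] = 2.5000

2.500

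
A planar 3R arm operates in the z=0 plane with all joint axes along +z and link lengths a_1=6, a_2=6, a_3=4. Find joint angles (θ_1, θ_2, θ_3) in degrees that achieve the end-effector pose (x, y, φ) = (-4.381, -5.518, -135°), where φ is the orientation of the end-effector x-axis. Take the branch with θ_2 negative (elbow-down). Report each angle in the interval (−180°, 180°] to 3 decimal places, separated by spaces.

wrist centre = target − a_3·(cos φ, sin φ) = (-1.5526, -2.6896)
cos θ_2 = (9.6443−6²−6²)/(2·6·6) = -0.8661; θ_2 = -150.0030° (elbow-down)
β = atan2(-2.6896,-1.5526) = -119.9960°; ψ = atan2(-2.9997,0.8037) = -75.0015°
θ_1 = β − ψ = -44.9945°
θ_3 = φ − θ_1 − θ_2 = 59.9975° (wrapped to (-180°,180°])

-44.994 -150.003 59.997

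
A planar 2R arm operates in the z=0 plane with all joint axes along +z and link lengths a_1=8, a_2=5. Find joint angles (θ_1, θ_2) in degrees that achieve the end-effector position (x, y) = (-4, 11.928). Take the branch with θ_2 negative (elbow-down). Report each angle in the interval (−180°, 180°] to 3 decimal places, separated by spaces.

120.003 -30.007

cos θ_2 = (158.2772−8²−5²)/(2·8·5) = 0.8660; θ_2 = -30.0069° (elbow-down)
β = atan2(11.9280,-4.0000) = 108.5386°; ψ = atan2(-2.5005,12.3298) = -11.4643°
θ_1 = β − ψ = 120.0029°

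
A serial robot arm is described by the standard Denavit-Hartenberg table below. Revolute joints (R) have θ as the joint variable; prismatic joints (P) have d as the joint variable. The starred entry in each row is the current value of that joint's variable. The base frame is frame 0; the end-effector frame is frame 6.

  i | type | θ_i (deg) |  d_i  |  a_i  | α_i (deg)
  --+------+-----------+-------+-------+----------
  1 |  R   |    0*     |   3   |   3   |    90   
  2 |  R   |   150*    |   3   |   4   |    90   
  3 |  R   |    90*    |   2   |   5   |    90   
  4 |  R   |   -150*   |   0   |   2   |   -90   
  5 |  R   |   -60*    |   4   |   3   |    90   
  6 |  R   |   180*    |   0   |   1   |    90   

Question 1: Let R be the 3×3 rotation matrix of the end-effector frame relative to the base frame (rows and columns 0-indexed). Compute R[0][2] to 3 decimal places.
-0.433

End-effector z-axis (col 2 of R) = (-0.4330,-0.5000,-0.7500)
R[0][2] = -0.4330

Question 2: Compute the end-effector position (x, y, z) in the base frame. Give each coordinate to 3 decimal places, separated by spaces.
-3.446 -7.402 3.299

after link 1: o_1 = (3.0000, 0.0000, 3.0000)
after link 2: o_2 = (-0.4641, -3.0000, 5.0000)
after link 3: o_3 = (0.5359, -8.0000, 6.7321)
after link 4: o_4 = (0.0359, -6.2679, 5.8660)
after link 5: o_5 = (-4.3212, -6.9689, 3.5155)
after link 6: o_6 = (-3.4462, -7.4019, 3.2990)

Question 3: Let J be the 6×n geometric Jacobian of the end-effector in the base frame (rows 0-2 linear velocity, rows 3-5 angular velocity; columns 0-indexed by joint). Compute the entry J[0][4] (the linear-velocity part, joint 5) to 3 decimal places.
axis z_4 = (-0.4330,-0.5000,-0.7500); lever o_n−o_4 = (-3.4821,-1.1340,-2.5670)
cross product → J_v[:, 4] = (0.4330,1.5000,-1.2500)
J_ω[:, 4] = z_4
entry J[0][4] = 0.4330

0.433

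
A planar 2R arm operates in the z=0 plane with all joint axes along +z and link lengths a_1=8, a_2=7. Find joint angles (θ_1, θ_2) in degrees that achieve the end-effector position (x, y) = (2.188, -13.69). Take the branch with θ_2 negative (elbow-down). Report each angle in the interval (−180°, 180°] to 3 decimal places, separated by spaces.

-60.004 -44.995

cos θ_2 = (192.2034−8²−7²)/(2·8·7) = 0.7072; θ_2 = -44.9946° (elbow-down)
β = atan2(-13.6900,2.1880) = -80.9195°; ψ = atan2(-4.9493,12.9502) = -20.9157°
θ_1 = β − ψ = -60.0038°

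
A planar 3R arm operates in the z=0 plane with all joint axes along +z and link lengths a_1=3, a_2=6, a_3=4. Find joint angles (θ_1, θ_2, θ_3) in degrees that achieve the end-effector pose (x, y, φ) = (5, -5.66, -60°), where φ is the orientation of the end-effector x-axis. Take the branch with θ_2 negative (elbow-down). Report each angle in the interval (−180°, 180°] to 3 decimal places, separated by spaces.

wrist centre = target − a_3·(cos φ, sin φ) = (3.0000, -2.1959)
cos θ_2 = (13.8220−3²−6²)/(2·3·6) = -0.8661; θ_2 = -150.0036° (elbow-down)
β = atan2(-2.1959,3.0000) = -36.2029°; ψ = atan2(-2.9997,-2.1963) = -126.2113°
θ_1 = β − ψ = 90.0084°
θ_3 = φ − θ_1 − θ_2 = -0.0049° (wrapped to (-180°,180°])

90.008 -150.004 -0.005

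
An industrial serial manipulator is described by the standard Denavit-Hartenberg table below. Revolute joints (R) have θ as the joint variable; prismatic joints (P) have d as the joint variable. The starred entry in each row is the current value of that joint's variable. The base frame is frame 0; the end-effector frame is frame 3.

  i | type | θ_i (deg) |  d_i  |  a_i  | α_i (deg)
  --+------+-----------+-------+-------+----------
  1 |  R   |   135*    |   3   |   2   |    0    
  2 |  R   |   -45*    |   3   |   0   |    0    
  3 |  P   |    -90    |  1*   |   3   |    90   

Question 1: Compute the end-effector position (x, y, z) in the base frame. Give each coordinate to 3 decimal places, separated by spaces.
1.586 1.414 7.000

after link 1: o_1 = (-1.4142, 1.4142, 3.0000)
after link 2: o_2 = (-1.4142, 1.4142, 6.0000)
after link 3: o_3 = (1.5858, 1.4142, 7.0000)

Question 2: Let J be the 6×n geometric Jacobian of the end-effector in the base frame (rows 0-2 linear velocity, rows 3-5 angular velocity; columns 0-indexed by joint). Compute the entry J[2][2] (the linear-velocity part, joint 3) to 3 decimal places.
prismatic axis z_2 = (0.0000,0.0000,1.0000)
J_v[:, 2] = z_2; J_ω[:, 2] = (0,0,0)
entry J[2][2] = 1.0000

1.000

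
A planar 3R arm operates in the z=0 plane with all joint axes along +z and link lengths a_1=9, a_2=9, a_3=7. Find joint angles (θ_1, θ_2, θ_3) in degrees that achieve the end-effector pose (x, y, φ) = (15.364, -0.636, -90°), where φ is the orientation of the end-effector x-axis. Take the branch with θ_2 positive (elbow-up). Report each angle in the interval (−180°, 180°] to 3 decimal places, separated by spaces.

0.000 44.999 -135.000

wrist centre = target − a_3·(cos φ, sin φ) = (15.3640, 6.3640)
cos θ_2 = (276.5530−9²−9²)/(2·9·9) = 0.7071; θ_2 = 44.9992° (elbow-up)
β = atan2(6.3640,15.3640) = 22.5001°; ψ = atan2(6.3639,15.3641) = 22.4996°
θ_1 = β − ψ = 0.0005°
θ_3 = φ − θ_1 − θ_2 = -134.9996° (wrapped to (-180°,180°])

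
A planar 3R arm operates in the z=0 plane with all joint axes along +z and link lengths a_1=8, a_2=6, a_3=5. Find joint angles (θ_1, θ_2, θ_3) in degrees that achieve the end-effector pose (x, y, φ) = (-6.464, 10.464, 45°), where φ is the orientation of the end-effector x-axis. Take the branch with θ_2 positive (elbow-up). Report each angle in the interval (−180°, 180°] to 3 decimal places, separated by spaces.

wrist centre = target − a_3·(cos φ, sin φ) = (-9.9995, 6.9285)
cos θ_2 = (147.9943−8²−6²)/(2·8·6) = 0.4999; θ_2 = 60.0039° (elbow-up)
β = atan2(6.9285,-9.9995) = 145.2827°; ψ = atan2(5.1964,10.9996) = 25.2866°
θ_1 = β − ψ = 119.9961°
θ_3 = φ − θ_1 − θ_2 = -135.0001° (wrapped to (-180°,180°])

119.996 60.004 -135.000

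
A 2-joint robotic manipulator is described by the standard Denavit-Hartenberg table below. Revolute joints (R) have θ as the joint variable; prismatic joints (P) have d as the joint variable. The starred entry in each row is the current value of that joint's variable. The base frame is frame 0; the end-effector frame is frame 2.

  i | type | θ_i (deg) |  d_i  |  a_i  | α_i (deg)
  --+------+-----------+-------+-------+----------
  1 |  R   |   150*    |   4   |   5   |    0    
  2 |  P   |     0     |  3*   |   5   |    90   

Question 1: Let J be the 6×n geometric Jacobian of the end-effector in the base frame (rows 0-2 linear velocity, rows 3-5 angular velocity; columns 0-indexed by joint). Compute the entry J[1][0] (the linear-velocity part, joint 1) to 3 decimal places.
-8.660

axis z_0 = ẑ; lever o_n−o_0 = (-8.6603,5.0000,7.0000)
cross product → J_v[:, 0] = (-5.0000,-8.6603,0.0000)
J_ω[:, 0] = z_0
entry J[1][0] = -8.6603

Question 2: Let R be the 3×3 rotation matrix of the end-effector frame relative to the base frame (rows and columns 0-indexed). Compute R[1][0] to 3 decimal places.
0.500

End-effector x-axis (col 0 of R) = (-0.8660,0.5000,0.0000)
R[1][0] = 0.5000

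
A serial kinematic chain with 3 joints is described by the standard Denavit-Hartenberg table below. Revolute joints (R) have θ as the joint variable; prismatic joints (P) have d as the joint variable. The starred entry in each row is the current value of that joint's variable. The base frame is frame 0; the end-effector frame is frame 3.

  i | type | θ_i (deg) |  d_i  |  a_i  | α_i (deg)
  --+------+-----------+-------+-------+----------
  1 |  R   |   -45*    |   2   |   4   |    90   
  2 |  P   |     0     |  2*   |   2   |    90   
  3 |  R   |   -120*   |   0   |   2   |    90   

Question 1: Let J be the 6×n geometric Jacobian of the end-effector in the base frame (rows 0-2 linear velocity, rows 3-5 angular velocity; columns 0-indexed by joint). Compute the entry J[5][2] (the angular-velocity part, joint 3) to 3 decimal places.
-1.000

axis z_2 = (-0.0000,-0.0000,-1.0000); lever o_n−o_2 = (0.5176,1.9319,-0.0000)
cross product → J_v[:, 2] = (1.9319,-0.5176,-0.0000)
J_ω[:, 2] = z_2
entry J[5][2] = -1.0000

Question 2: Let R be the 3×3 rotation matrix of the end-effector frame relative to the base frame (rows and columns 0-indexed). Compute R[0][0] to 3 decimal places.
End-effector x-axis (col 0 of R) = (0.2588,0.9659,-0.0000)
R[0][0] = 0.2588

0.259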